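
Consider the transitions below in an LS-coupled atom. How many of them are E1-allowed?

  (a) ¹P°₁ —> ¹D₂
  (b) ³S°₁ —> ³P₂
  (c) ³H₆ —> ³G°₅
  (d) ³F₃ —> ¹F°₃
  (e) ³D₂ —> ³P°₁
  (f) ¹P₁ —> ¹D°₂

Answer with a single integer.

5

(a) allowed
(b) allowed
(c) allowed
(d) forbidden (ΔS fails)
(e) allowed
(f) allowed
Total allowed: 5 of 6.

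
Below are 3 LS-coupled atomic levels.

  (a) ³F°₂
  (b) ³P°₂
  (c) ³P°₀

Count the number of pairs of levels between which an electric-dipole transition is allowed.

0

(a)–(b): forbidden (parity, ΔL).
(a)–(c): forbidden (parity, ΔL, ΔJ).
(b)–(c): forbidden (parity, ΔJ).
Allowed pairs: 0 of 3.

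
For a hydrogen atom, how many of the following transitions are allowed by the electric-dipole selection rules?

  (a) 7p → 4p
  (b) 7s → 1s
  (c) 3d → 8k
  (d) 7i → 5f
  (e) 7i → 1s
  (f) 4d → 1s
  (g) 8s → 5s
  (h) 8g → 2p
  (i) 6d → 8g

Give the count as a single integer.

0

(a) forbidden — Δl = +0 (E1 requires Δl = ±1)
(b) forbidden — Δl = +0 (E1 requires Δl = ±1)
(c) forbidden — Δl = +5 (E1 requires Δl = ±1)
(d) forbidden — Δl = -3 (E1 requires Δl = ±1)
(e) forbidden — Δl = -6 (E1 requires Δl = ±1)
(f) forbidden — Δl = -2 (E1 requires Δl = ±1)
(g) forbidden — Δl = +0 (E1 requires Δl = ±1)
(h) forbidden — Δl = -3 (E1 requires Δl = ±1)
(i) forbidden — Δl = +2 (E1 requires Δl = ±1)
Total allowed: 0 of 9.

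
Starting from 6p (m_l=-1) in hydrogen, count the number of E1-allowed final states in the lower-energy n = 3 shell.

4

E1 requires Δl = ±1, so l_f ∈ {0, 2}; with 0 ≤ l_f ≤ n_f−1 = 2, the allowed l_f values are {0, 2}.
For l_f = 0: m_f ∈ {m_i−1, m_i, m_i+1} ∩ [−0, 0] = {0} → 1 state.
For l_f = 2: m_f ∈ {m_i−1, m_i, m_i+1} ∩ [−2, 2] = {-2, -1, 0} → 3 states.
Total: 4.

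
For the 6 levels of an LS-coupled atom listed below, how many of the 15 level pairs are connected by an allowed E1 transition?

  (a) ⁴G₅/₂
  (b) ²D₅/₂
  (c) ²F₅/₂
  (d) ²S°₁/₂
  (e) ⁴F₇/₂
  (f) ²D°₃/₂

(a)–(b): forbidden (parity, ΔS, ΔL).
(a)–(c): forbidden (parity, ΔS).
(a)–(d): forbidden (ΔS, ΔL, ΔJ).
(a)–(e): forbidden (parity).
(a)–(f): forbidden (ΔS, ΔL).
(b)–(c): forbidden (parity).
(b)–(d): forbidden (ΔL, ΔJ).
(b)–(e): forbidden (parity, ΔS).
(b)–(f): allowed.
(c)–(d): forbidden (ΔL, ΔJ).
(c)–(e): forbidden (parity, ΔS).
(c)–(f): allowed.
(d)–(e): forbidden (ΔS, ΔL, ΔJ).
(d)–(f): forbidden (parity, ΔL).
(e)–(f): forbidden (ΔS, ΔJ).
Allowed pairs: 2 of 15.

2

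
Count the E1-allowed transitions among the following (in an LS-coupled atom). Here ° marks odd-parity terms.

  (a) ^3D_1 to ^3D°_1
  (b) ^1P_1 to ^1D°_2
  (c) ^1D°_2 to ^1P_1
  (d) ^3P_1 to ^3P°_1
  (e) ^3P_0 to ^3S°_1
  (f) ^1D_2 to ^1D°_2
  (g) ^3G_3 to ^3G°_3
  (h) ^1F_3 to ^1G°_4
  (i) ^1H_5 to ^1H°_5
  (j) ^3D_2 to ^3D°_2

(a) allowed
(b) allowed
(c) allowed
(d) allowed
(e) allowed
(f) allowed
(g) allowed
(h) allowed
(i) allowed
(j) allowed
Total allowed: 10 of 10.

10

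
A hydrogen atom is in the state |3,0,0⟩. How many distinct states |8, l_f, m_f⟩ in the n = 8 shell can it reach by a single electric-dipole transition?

3

E1 requires Δl = ±1, so l_f ∈ {-1, 1}; with 0 ≤ l_f ≤ n_f−1 = 7, the allowed l_f values are {1}.
For l_f = 1: m_f ∈ {m_i−1, m_i, m_i+1} ∩ [−1, 1] = {-1, 0, 1} → 3 states.
Total: 3.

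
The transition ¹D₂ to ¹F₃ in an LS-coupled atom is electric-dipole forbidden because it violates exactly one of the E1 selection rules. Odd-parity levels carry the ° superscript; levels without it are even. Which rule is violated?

Initial level: S=0, L=2, J=2, parity even. Final level: S=0, L=3, J=3, parity even.
Parity must change: even → even — ✗.
ΔS = 0: S: 0 → 0 — ✓.
ΔL = 0, ±1 (not L=0↔0): L: 2 → 3, ΔL = +1 — ✓.
ΔJ = 0, ±1 (not J=0↔0): J: 2 → 3, ΔJ = +1 — ✓.

parity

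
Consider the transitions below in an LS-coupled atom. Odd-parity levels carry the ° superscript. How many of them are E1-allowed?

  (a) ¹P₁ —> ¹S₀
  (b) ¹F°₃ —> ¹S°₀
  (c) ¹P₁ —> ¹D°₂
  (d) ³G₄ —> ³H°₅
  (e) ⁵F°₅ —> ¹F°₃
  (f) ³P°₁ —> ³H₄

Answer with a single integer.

2

(a) forbidden (parity fails)
(b) forbidden (parity, ΔL, ΔJ fail)
(c) allowed
(d) allowed
(e) forbidden (parity, ΔS, ΔJ fail)
(f) forbidden (ΔL, ΔJ fail)
Total allowed: 2 of 6.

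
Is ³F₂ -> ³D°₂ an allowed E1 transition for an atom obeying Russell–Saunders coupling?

Reading off the term symbols: S 1→1, L 3→2, J 2→2, parity even→odd.
Parity must change: even → odd — ✓.
ΔS = 0: S: 1 → 1 — ✓.
ΔL = 0, ±1 (not L=0↔0): L: 3 → 2, ΔL = -1 — ✓.
ΔJ = 0, ±1 (not J=0↔0): J: 2 → 2, ΔJ = +0 — ✓.
All four E1 rules are satisfied.

allowed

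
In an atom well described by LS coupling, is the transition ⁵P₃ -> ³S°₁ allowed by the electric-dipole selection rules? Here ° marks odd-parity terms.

Initial level: S=2, L=1, J=3, parity even. Final level: S=1, L=0, J=1, parity odd.
Parity must change: even → odd — ok.
ΔS = 0: S: 2 → 1 — fails.
ΔL = 0, ±1 (not L=0↔0): L: 1 → 0, ΔL = -1 — ok.
ΔJ = 0, ±1 (not J=0↔0): J: 3 → 1, ΔJ = -2 — fails.
Rule(s) violated: ΔS, ΔJ.

forbidden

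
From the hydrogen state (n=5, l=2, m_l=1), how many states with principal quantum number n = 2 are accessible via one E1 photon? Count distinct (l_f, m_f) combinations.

E1 requires Δl = ±1, so l_f ∈ {1, 3}; with 0 ≤ l_f ≤ n_f−1 = 1, the allowed l_f values are {1}.
For l_f = 1: m_f ∈ {m_i−1, m_i, m_i+1} ∩ [−1, 1] = {0, 1} → 2 states.
Total: 2.

2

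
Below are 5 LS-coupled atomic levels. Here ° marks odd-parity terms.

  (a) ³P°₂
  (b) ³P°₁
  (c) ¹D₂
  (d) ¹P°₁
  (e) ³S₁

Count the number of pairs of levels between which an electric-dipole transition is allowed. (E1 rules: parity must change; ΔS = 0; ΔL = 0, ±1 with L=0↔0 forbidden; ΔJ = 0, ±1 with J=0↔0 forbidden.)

(a)–(b): forbidden (parity).
(a)–(c): forbidden (ΔS).
(a)–(d): forbidden (parity, ΔS).
(a)–(e): allowed.
(b)–(c): forbidden (ΔS).
(b)–(d): forbidden (parity, ΔS).
(b)–(e): allowed.
(c)–(d): allowed.
(c)–(e): forbidden (parity, ΔS, ΔL).
(d)–(e): forbidden (ΔS).
Allowed pairs: 3 of 10.

3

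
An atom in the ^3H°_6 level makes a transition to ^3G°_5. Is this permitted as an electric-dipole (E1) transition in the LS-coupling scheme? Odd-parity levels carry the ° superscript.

forbidden

Parity must change: odd → odd — violated.
ΔS = 0: S: 1 → 1 — satisfied.
ΔL = 0, ±1 (not L=0↔0): L: 5 → 4, ΔL = -1 — satisfied.
ΔJ = 0, ±1 (not J=0↔0): J: 6 → 5, ΔJ = -1 — satisfied.
Rule(s) violated: parity.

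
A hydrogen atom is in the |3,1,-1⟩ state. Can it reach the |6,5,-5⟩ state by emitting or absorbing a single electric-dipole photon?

forbidden

l: 1 → 5 (Δl = +4). Δl = ±1 fails.
m_l: -1 → -5 (Δm_l = -4). |Δm_l| ≤ 1 fails.
The transition is electric-dipole forbidden.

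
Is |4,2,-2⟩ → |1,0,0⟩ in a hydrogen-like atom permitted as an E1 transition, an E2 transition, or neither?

E2

Δl = 0 − 2 = -2; l_i + l_f = 2.
Δm_l = +2.
E1 (Δl = ±1, |Δm_l| ≤ 1): not satisfied.
E2 (Δl = 0,±2, l_i+l_f ≥ 2, |Δm_l| ≤ 2): satisfied.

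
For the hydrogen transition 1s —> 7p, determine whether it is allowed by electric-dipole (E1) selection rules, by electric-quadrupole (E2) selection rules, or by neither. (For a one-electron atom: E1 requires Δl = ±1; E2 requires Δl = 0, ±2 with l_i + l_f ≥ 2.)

E1

Δl = 1 − 0 = +1; l_i + l_f = 1.
E1 (Δl = ±1): satisfied.
E2 (Δl = 0,±2, l_i+l_f ≥ 2): not satisfied.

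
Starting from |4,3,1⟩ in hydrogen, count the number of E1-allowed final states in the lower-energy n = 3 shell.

3

E1 requires Δl = ±1, so l_f ∈ {2, 4}; with 0 ≤ l_f ≤ n_f−1 = 2, the allowed l_f values are {2}.
For l_f = 2: m_f ∈ {m_i−1, m_i, m_i+1} ∩ [−2, 2] = {0, 1, 2} → 3 states.
Total: 3.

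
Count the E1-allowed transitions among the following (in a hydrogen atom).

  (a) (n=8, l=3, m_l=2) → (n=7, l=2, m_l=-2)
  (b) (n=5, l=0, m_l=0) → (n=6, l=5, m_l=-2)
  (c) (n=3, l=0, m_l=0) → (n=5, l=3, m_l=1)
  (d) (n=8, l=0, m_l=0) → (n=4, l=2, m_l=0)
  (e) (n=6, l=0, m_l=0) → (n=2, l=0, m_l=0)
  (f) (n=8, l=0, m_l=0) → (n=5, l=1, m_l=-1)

1

(a) forbidden — Δm_l = -4 (E1 requires Δm_l = 0, ±1)
(b) forbidden — Δl = +5 (E1 requires Δl = ±1); Δm_l = -2 (E1 requires Δm_l = 0, ±1)
(c) forbidden — Δl = +3 (E1 requires Δl = ±1)
(d) forbidden — Δl = +2 (E1 requires Δl = ±1)
(e) forbidden — Δl = +0 (E1 requires Δl = ±1)
(f) allowed
Total allowed: 1 of 6.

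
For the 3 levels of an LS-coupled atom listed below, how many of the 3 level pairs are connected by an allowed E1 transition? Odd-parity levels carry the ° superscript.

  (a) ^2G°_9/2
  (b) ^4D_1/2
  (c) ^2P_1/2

(a)–(b): forbidden (ΔS, ΔL, ΔJ).
(a)–(c): forbidden (ΔL, ΔJ).
(b)–(c): forbidden (parity, ΔS).
Allowed pairs: 0 of 3.

0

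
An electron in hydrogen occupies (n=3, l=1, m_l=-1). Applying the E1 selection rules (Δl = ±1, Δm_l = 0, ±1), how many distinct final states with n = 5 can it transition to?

4

E1 requires Δl = ±1, so l_f ∈ {0, 2}; with 0 ≤ l_f ≤ n_f−1 = 4, the allowed l_f values are {0, 2}.
For l_f = 0: m_f ∈ {m_i−1, m_i, m_i+1} ∩ [−0, 0] = {0} → 1 state.
For l_f = 2: m_f ∈ {m_i−1, m_i, m_i+1} ∩ [−2, 2] = {-2, -1, 0} → 3 states.
Total: 4.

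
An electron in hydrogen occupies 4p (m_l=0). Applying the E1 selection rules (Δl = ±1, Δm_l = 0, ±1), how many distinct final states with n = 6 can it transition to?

E1 requires Δl = ±1, so l_f ∈ {0, 2}; with 0 ≤ l_f ≤ n_f−1 = 5, the allowed l_f values are {0, 2}.
For l_f = 0: m_f ∈ {m_i−1, m_i, m_i+1} ∩ [−0, 0] = {0} → 1 state.
For l_f = 2: m_f ∈ {m_i−1, m_i, m_i+1} ∩ [−2, 2] = {-1, 0, 1} → 3 states.
Total: 4.

4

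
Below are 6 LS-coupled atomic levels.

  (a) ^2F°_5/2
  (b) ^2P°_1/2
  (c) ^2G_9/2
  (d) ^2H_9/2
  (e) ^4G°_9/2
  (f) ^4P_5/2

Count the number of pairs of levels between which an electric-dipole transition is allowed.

(a)–(b): forbidden (parity, ΔL, ΔJ).
(a)–(c): forbidden (ΔJ).
(a)–(d): forbidden (ΔL, ΔJ).
(a)–(e): forbidden (parity, ΔS, ΔJ).
(a)–(f): forbidden (ΔS, ΔL).
(b)–(c): forbidden (ΔL, ΔJ).
(b)–(d): forbidden (ΔL, ΔJ).
(b)–(e): forbidden (parity, ΔS, ΔL, ΔJ).
(b)–(f): forbidden (ΔS, ΔJ).
(c)–(d): forbidden (parity).
(c)–(e): forbidden (ΔS).
(c)–(f): forbidden (parity, ΔS, ΔL, ΔJ).
(d)–(e): forbidden (ΔS).
(d)–(f): forbidden (parity, ΔS, ΔL, ΔJ).
(e)–(f): forbidden (ΔL, ΔJ).
Allowed pairs: 0 of 15.

0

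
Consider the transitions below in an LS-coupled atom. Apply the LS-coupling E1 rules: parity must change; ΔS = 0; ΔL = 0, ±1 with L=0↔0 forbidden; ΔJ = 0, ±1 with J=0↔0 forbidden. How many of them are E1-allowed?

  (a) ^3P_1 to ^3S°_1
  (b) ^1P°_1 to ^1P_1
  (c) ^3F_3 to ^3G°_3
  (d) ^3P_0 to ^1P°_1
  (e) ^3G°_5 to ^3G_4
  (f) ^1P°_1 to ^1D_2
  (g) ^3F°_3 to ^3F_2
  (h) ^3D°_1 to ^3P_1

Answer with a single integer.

7

(a) allowed
(b) allowed
(c) allowed
(d) forbidden (ΔS fails)
(e) allowed
(f) allowed
(g) allowed
(h) allowed
Total allowed: 7 of 8.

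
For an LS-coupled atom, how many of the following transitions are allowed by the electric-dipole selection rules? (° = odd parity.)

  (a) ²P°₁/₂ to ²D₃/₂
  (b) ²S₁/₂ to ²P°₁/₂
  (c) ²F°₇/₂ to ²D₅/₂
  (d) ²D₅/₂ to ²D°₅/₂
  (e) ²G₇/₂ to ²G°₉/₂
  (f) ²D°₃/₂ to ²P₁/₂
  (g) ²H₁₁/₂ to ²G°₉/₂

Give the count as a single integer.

7

(a) allowed
(b) allowed
(c) allowed
(d) allowed
(e) allowed
(f) allowed
(g) allowed
Total allowed: 7 of 7.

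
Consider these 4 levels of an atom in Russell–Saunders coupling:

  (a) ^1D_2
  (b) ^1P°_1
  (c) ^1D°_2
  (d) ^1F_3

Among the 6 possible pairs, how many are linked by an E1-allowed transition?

(a)–(b): allowed.
(a)–(c): allowed.
(a)–(d): forbidden (parity).
(b)–(c): forbidden (parity).
(b)–(d): forbidden (ΔL, ΔJ).
(c)–(d): allowed.
Allowed pairs: 3 of 6.

3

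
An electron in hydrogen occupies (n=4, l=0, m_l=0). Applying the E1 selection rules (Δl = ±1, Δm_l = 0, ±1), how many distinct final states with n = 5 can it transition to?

E1 requires Δl = ±1, so l_f ∈ {-1, 1}; with 0 ≤ l_f ≤ n_f−1 = 4, the allowed l_f values are {1}.
For l_f = 1: m_f ∈ {m_i−1, m_i, m_i+1} ∩ [−1, 1] = {-1, 0, 1} → 3 states.
Total: 3.

3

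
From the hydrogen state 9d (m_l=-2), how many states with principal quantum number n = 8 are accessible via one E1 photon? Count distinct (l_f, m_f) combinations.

E1 requires Δl = ±1, so l_f ∈ {1, 3}; with 0 ≤ l_f ≤ n_f−1 = 7, the allowed l_f values are {1, 3}.
For l_f = 1: m_f ∈ {m_i−1, m_i, m_i+1} ∩ [−1, 1] = {-1} → 1 state.
For l_f = 3: m_f ∈ {m_i−1, m_i, m_i+1} ∩ [−3, 3] = {-3, -2, -1} → 3 states.
Total: 4.

4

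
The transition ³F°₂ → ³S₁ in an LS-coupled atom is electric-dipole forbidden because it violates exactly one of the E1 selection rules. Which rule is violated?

Parity must change: odd → even — satisfied.
ΔS = 0: S: 1 → 1 — satisfied.
ΔL = 0, ±1 (not L=0↔0): L: 3 → 0, ΔL = -3 — violated.
ΔJ = 0, ±1 (not J=0↔0): J: 2 → 1, ΔJ = -1 — satisfied.

the ΔL = 0, ±1 rule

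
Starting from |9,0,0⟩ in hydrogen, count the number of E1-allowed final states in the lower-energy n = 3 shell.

E1 requires Δl = ±1, so l_f ∈ {-1, 1}; with 0 ≤ l_f ≤ n_f−1 = 2, the allowed l_f values are {1}.
For l_f = 1: m_f ∈ {m_i−1, m_i, m_i+1} ∩ [−1, 1] = {-1, 0, 1} → 3 states.
Total: 3.

3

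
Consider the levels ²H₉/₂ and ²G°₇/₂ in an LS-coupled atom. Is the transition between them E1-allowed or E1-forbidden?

Initial level: S=1/2, L=5, J=9/2, parity even. Final level: S=1/2, L=4, J=7/2, parity odd.
ΔL = 0, ±1 (not L=0↔0): L: 5 → 4, ΔL = -1 — satisfied.
ΔS = 0: S: 1/2 → 1/2 — satisfied.
ΔJ = 0, ±1 (not J=0↔0): J: 9/2 → 7/2, ΔJ = -1 — satisfied.
Parity must change: even → odd — satisfied.
All four E1 rules are satisfied.

allowed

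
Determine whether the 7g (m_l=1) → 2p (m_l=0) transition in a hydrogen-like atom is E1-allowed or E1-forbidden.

forbidden

l: 4 → 1 (Δl = -3). Δl = ±1 violated.
Δm_l = 0 − (1) = -1. E1 requires Δm_l = 0, ±1: satisfied.
The transition is electric-dipole forbidden.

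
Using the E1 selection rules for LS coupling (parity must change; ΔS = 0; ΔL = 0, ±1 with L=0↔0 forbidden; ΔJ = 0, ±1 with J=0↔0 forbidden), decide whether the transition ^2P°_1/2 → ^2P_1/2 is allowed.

allowed

Initial level: S=1/2, L=1, J=1/2, parity odd. Final level: S=1/2, L=1, J=1/2, parity even.
Parity must change: odd → even — ✓.
ΔS = 0: S: 1/2 → 1/2 — ✓.
ΔL = 0, ±1 (not L=0↔0): L: 1 → 1, ΔL = +0 — ✓.
ΔJ = 0, ±1 (not J=0↔0): J: 1/2 → 1/2, ΔJ = +0 — ✓.
All four E1 rules are satisfied.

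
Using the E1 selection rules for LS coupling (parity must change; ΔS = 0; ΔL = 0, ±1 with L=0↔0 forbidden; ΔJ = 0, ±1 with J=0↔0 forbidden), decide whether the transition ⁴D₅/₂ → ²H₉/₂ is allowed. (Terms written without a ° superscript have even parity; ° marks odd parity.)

Reading off the term symbols: S 3/2→1/2, L 2→5, J 5/2→9/2, parity even→even.
Parity must change: even → even — fails.
ΔS = 0: S: 3/2 → 1/2 — fails.
ΔL = 0, ±1 (not L=0↔0): L: 2 → 5, ΔL = +3 — fails.
ΔJ = 0, ±1 (not J=0↔0): J: 5/2 → 9/2, ΔJ = +2 — fails.
Rule(s) violated: parity, ΔS, ΔL, ΔJ.

forbidden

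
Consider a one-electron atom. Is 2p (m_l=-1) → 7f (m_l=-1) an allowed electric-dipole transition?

forbidden

l: 1 → 3 (Δl = +2). Δl = ±1 fails.
Δm_l = -1 − (-1) = +0. E1 requires Δm_l = 0, ±1: passes.
The transition is electric-dipole forbidden.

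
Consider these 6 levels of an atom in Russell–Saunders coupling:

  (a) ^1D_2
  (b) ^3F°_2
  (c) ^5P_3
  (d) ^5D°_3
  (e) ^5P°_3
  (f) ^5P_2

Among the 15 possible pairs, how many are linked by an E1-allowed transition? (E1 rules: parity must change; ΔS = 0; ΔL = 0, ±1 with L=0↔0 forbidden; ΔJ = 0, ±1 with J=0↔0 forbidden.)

(a)–(b): forbidden (ΔS).
(a)–(c): forbidden (parity, ΔS).
(a)–(d): forbidden (ΔS).
(a)–(e): forbidden (ΔS).
(a)–(f): forbidden (parity, ΔS).
(b)–(c): forbidden (ΔS, ΔL).
(b)–(d): forbidden (parity, ΔS).
(b)–(e): forbidden (parity, ΔS, ΔL).
(b)–(f): forbidden (ΔS, ΔL).
(c)–(d): allowed.
(c)–(e): allowed.
(c)–(f): forbidden (parity).
(d)–(e): forbidden (parity).
(d)–(f): allowed.
(e)–(f): allowed.
Allowed pairs: 4 of 15.

4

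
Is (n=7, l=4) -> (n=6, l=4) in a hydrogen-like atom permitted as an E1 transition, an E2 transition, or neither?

Δl = 4 − 4 = +0; l_i + l_f = 8.
E1 (Δl = ±1): not satisfied.
E2 (Δl = 0,±2, l_i+l_f ≥ 2): satisfied.

E2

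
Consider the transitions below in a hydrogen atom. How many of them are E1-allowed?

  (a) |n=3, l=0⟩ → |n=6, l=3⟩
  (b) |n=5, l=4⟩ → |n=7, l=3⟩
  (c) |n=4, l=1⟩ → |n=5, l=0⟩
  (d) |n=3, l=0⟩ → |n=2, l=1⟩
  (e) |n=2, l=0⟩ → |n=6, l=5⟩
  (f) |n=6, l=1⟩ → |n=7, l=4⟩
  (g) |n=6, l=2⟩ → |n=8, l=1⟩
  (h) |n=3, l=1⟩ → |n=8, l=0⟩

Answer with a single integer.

(a) forbidden — Δl = +3 (E1 requires Δl = ±1)
(b) allowed
(c) allowed
(d) allowed
(e) forbidden — Δl = +5 (E1 requires Δl = ±1)
(f) forbidden — Δl = +3 (E1 requires Δl = ±1)
(g) allowed
(h) allowed
Total allowed: 5 of 8.

5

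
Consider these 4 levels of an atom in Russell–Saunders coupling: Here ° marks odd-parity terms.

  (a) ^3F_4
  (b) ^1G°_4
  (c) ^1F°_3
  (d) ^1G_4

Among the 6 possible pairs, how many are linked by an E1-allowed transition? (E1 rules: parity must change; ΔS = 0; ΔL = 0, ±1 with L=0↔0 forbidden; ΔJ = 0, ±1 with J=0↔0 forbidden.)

2

(a)–(b): forbidden (ΔS).
(a)–(c): forbidden (ΔS).
(a)–(d): forbidden (parity, ΔS).
(b)–(c): forbidden (parity).
(b)–(d): allowed.
(c)–(d): allowed.
Allowed pairs: 2 of 6.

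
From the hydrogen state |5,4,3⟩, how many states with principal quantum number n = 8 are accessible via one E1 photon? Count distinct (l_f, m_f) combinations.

5

E1 requires Δl = ±1, so l_f ∈ {3, 5}; with 0 ≤ l_f ≤ n_f−1 = 7, the allowed l_f values are {3, 5}.
For l_f = 3: m_f ∈ {m_i−1, m_i, m_i+1} ∩ [−3, 3] = {2, 3} → 2 states.
For l_f = 5: m_f ∈ {m_i−1, m_i, m_i+1} ∩ [−5, 5] = {2, 3, 4} → 3 states.
Total: 5.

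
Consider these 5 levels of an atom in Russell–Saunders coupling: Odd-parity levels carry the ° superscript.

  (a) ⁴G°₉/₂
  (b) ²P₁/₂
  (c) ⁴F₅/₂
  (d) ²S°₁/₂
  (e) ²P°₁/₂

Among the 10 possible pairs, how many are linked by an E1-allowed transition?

2

(a)–(b): forbidden (ΔS, ΔL, ΔJ).
(a)–(c): forbidden (ΔJ).
(a)–(d): forbidden (parity, ΔS, ΔL, ΔJ).
(a)–(e): forbidden (parity, ΔS, ΔL, ΔJ).
(b)–(c): forbidden (parity, ΔS, ΔL, ΔJ).
(b)–(d): allowed.
(b)–(e): allowed.
(c)–(d): forbidden (ΔS, ΔL, ΔJ).
(c)–(e): forbidden (ΔS, ΔL, ΔJ).
(d)–(e): forbidden (parity).
Allowed pairs: 2 of 10.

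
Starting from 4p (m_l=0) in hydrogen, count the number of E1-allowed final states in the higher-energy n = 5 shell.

4

E1 requires Δl = ±1, so l_f ∈ {0, 2}; with 0 ≤ l_f ≤ n_f−1 = 4, the allowed l_f values are {0, 2}.
For l_f = 0: m_f ∈ {m_i−1, m_i, m_i+1} ∩ [−0, 0] = {0} → 1 state.
For l_f = 2: m_f ∈ {m_i−1, m_i, m_i+1} ∩ [−2, 2] = {-1, 0, 1} → 3 states.
Total: 4.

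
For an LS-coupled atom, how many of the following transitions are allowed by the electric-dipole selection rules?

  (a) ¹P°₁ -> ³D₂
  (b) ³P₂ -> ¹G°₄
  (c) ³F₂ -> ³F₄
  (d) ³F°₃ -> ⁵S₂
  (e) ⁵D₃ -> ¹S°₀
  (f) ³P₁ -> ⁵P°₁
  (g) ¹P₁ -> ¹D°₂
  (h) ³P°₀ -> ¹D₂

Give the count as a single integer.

1

(a) forbidden (ΔS fails)
(b) forbidden (ΔS, ΔL, ΔJ fail)
(c) forbidden (parity, ΔJ fail)
(d) forbidden (ΔS, ΔL fail)
(e) forbidden (ΔS, ΔL, ΔJ fail)
(f) forbidden (ΔS fails)
(g) allowed
(h) forbidden (ΔS, ΔJ fail)
Total allowed: 1 of 8.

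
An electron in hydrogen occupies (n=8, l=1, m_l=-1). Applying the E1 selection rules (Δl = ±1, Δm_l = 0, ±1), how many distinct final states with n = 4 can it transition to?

4

E1 requires Δl = ±1, so l_f ∈ {0, 2}; with 0 ≤ l_f ≤ n_f−1 = 3, the allowed l_f values are {0, 2}.
For l_f = 0: m_f ∈ {m_i−1, m_i, m_i+1} ∩ [−0, 0] = {0} → 1 state.
For l_f = 2: m_f ∈ {m_i−1, m_i, m_i+1} ∩ [−2, 2] = {-2, -1, 0} → 3 states.
Total: 4.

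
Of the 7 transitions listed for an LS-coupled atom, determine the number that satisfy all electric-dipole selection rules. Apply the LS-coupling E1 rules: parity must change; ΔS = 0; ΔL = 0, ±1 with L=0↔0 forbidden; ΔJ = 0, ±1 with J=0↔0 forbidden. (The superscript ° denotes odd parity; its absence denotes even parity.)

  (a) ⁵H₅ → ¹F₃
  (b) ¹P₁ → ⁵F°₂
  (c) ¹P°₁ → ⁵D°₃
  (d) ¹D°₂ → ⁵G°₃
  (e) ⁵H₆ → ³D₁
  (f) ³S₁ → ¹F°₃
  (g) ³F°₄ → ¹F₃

(a) forbidden (parity, ΔS, ΔL, ΔJ fail)
(b) forbidden (ΔS, ΔL fail)
(c) forbidden (parity, ΔS, ΔJ fail)
(d) forbidden (parity, ΔS, ΔL fail)
(e) forbidden (parity, ΔS, ΔL, ΔJ fail)
(f) forbidden (ΔS, ΔL, ΔJ fail)
(g) forbidden (ΔS fails)
Total allowed: 0 of 7.

0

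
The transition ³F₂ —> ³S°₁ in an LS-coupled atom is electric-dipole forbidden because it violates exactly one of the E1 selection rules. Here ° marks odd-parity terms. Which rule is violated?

Initial level: S=1, L=3, J=2, parity even. Final level: S=1, L=0, J=1, parity odd.
ΔS = 0: S: 1 → 1 — ok.
ΔJ = 0, ±1 (not J=0↔0): J: 2 → 1, ΔJ = -1 — ok.
ΔL = 0, ±1 (not L=0↔0): L: 3 → 0, ΔL = -3 — fails.
Parity must change: even → odd — ok.

the ΔL = 0, ±1 rule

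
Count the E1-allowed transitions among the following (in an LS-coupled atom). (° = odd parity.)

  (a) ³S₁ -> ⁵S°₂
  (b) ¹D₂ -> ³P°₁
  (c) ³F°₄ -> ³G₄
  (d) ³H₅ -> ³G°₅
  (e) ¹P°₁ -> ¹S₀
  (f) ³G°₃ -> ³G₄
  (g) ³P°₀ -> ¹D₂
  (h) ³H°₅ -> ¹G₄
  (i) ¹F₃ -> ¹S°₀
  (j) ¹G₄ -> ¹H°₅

(a) forbidden (ΔS, ΔL fail)
(b) forbidden (ΔS fails)
(c) allowed
(d) allowed
(e) allowed
(f) allowed
(g) forbidden (ΔS, ΔJ fail)
(h) forbidden (ΔS fails)
(i) forbidden (ΔL, ΔJ fail)
(j) allowed
Total allowed: 5 of 10.

5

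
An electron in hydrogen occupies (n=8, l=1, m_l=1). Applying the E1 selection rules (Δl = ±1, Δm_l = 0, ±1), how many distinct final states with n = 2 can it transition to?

E1 requires Δl = ±1, so l_f ∈ {0, 2}; with 0 ≤ l_f ≤ n_f−1 = 1, the allowed l_f values are {0}.
For l_f = 0: m_f ∈ {m_i−1, m_i, m_i+1} ∩ [−0, 0] = {0} → 1 state.
Total: 1.

1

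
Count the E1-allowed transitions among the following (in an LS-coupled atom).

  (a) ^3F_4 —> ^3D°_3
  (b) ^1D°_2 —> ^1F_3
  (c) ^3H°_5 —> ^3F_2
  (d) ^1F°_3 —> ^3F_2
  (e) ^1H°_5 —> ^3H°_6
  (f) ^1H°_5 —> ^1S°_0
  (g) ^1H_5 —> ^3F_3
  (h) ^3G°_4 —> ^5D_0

2

(a) allowed
(b) allowed
(c) forbidden (ΔL, ΔJ fail)
(d) forbidden (ΔS fails)
(e) forbidden (parity, ΔS fail)
(f) forbidden (parity, ΔL, ΔJ fail)
(g) forbidden (parity, ΔS, ΔL, ΔJ fail)
(h) forbidden (ΔS, ΔL, ΔJ fail)
Total allowed: 2 of 8.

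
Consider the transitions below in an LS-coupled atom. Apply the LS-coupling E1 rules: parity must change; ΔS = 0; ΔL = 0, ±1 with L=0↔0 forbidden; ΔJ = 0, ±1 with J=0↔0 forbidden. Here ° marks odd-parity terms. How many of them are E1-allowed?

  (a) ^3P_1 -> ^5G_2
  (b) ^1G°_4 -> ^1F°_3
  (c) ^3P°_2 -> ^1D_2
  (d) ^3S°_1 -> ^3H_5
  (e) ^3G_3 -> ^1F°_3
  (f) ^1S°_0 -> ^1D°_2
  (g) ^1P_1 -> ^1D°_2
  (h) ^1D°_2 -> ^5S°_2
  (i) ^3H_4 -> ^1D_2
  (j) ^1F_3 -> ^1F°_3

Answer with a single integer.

(a) forbidden (parity, ΔS, ΔL fail)
(b) forbidden (parity fails)
(c) forbidden (ΔS fails)
(d) forbidden (ΔL, ΔJ fail)
(e) forbidden (ΔS fails)
(f) forbidden (parity, ΔL, ΔJ fail)
(g) allowed
(h) forbidden (parity, ΔS, ΔL fail)
(i) forbidden (parity, ΔS, ΔL, ΔJ fail)
(j) allowed
Total allowed: 2 of 10.

2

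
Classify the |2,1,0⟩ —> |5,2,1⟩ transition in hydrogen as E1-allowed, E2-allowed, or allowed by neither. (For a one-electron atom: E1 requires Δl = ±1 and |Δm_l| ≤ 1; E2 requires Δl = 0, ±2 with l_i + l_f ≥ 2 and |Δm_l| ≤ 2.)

Δl = 2 − 1 = +1; l_i + l_f = 3.
Δm_l = +1.
E1 (Δl = ±1, |Δm_l| ≤ 1): satisfied.
E2 (Δl = 0,±2, l_i+l_f ≥ 2, |Δm_l| ≤ 2): not satisfied.

E1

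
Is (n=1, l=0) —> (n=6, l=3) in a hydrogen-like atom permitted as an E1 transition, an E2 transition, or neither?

neither

Δl = 3 − 0 = +3; l_i + l_f = 3.
E1 (Δl = ±1): not satisfied.
E2 (Δl = 0,±2, l_i+l_f ≥ 2): not satisfied.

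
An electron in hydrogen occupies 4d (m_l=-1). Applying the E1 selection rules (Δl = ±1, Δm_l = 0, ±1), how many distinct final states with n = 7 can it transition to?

E1 requires Δl = ±1, so l_f ∈ {1, 3}; with 0 ≤ l_f ≤ n_f−1 = 6, the allowed l_f values are {1, 3}.
For l_f = 1: m_f ∈ {m_i−1, m_i, m_i+1} ∩ [−1, 1] = {-1, 0} → 2 states.
For l_f = 3: m_f ∈ {m_i−1, m_i, m_i+1} ∩ [−3, 3] = {-2, -1, 0} → 3 states.
Total: 5.

5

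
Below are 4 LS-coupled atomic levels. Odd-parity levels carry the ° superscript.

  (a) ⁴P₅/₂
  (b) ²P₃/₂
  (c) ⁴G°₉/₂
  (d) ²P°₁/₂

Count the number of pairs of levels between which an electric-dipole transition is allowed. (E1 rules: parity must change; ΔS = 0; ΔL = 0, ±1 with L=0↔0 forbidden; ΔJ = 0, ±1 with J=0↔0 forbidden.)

1

(a)–(b): forbidden (parity, ΔS).
(a)–(c): forbidden (ΔL, ΔJ).
(a)–(d): forbidden (ΔS, ΔJ).
(b)–(c): forbidden (ΔS, ΔL, ΔJ).
(b)–(d): allowed.
(c)–(d): forbidden (parity, ΔS, ΔL, ΔJ).
Allowed pairs: 1 of 6.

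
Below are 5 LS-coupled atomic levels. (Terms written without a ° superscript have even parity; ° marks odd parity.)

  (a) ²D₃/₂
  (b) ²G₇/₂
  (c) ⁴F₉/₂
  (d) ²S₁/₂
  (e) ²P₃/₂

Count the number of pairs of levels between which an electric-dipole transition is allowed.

(a)–(b): forbidden (parity, ΔL, ΔJ).
(a)–(c): forbidden (parity, ΔS, ΔJ).
(a)–(d): forbidden (parity, ΔL).
(a)–(e): forbidden (parity).
(b)–(c): forbidden (parity, ΔS).
(b)–(d): forbidden (parity, ΔL, ΔJ).
(b)–(e): forbidden (parity, ΔL, ΔJ).
(c)–(d): forbidden (parity, ΔS, ΔL, ΔJ).
(c)–(e): forbidden (parity, ΔS, ΔL, ΔJ).
(d)–(e): forbidden (parity).
Allowed pairs: 0 of 10.

0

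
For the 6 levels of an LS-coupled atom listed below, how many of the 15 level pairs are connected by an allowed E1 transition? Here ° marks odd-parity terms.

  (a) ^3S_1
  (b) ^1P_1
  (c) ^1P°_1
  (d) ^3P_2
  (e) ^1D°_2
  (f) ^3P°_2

(a)–(b): forbidden (parity, ΔS).
(a)–(c): forbidden (ΔS).
(a)–(d): forbidden (parity).
(a)–(e): forbidden (ΔS, ΔL).
(a)–(f): allowed.
(b)–(c): allowed.
(b)–(d): forbidden (parity, ΔS).
(b)–(e): allowed.
(b)–(f): forbidden (ΔS).
(c)–(d): forbidden (ΔS).
(c)–(e): forbidden (parity).
(c)–(f): forbidden (parity, ΔS).
(d)–(e): forbidden (ΔS).
(d)–(f): allowed.
(e)–(f): forbidden (parity, ΔS).
Allowed pairs: 4 of 15.

4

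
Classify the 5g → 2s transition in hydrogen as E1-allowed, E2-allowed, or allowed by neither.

Δl = 0 − 4 = -4; l_i + l_f = 4.
E1 (Δl = ±1): not satisfied.
E2 (Δl = 0,±2, l_i+l_f ≥ 2): not satisfied.

neither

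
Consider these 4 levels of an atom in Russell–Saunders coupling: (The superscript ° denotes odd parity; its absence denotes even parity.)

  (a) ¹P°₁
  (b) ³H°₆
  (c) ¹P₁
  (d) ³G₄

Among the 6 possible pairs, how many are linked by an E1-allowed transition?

(a)–(b): forbidden (parity, ΔS, ΔL, ΔJ).
(a)–(c): allowed.
(a)–(d): forbidden (ΔS, ΔL, ΔJ).
(b)–(c): forbidden (ΔS, ΔL, ΔJ).
(b)–(d): forbidden (ΔJ).
(c)–(d): forbidden (parity, ΔS, ΔL, ΔJ).
Allowed pairs: 1 of 6.

1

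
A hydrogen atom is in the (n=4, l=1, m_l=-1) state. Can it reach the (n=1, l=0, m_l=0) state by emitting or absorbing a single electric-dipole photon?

Δl = 0 − 1 = -1; the E1 rule Δl = ±1 is satisfied.
Δm_l = 0 − (-1) = +1. E1 requires Δm_l = 0, ±1: satisfied.
All E1 selection rules are satisfied.

allowed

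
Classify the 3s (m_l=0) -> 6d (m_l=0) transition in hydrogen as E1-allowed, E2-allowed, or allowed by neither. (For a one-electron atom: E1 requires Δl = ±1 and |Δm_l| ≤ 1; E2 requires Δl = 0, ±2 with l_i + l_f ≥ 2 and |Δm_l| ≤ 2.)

Δl = 2 − 0 = +2; l_i + l_f = 2.
Δm_l = +0.
E1 (Δl = ±1, |Δm_l| ≤ 1): not satisfied.
E2 (Δl = 0,±2, l_i+l_f ≥ 2, |Δm_l| ≤ 2): satisfied.

E2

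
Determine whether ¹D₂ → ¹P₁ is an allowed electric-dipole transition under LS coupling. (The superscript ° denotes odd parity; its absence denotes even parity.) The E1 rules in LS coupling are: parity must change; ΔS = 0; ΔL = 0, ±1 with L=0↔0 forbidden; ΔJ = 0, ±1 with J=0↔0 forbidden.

ΔJ = 0, ±1 (not J=0↔0): J: 2 → 1, ΔJ = -1 — ok.
Parity must change: even → even — fails.
ΔL = 0, ±1 (not L=0↔0): L: 2 → 1, ΔL = -1 — ok.
ΔS = 0: S: 0 → 0 — ok.
Rule(s) violated: parity.

forbidden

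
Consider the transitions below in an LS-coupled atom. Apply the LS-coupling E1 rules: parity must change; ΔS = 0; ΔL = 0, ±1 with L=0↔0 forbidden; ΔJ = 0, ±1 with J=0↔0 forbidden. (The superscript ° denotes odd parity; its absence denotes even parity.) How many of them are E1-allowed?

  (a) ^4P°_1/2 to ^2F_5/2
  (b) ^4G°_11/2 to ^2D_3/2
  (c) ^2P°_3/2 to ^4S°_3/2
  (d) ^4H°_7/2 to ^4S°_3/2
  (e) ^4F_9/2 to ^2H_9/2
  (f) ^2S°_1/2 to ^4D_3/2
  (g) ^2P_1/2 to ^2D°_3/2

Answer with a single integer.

(a) forbidden (ΔS, ΔL, ΔJ fail)
(b) forbidden (ΔS, ΔL, ΔJ fail)
(c) forbidden (parity, ΔS fail)
(d) forbidden (parity, ΔL, ΔJ fail)
(e) forbidden (parity, ΔS, ΔL fail)
(f) forbidden (ΔS, ΔL fail)
(g) allowed
Total allowed: 1 of 7.

1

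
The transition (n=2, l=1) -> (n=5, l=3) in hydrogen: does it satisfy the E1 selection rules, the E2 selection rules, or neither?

E2

Δl = 3 − 1 = +2; l_i + l_f = 4.
E1 (Δl = ±1): not satisfied.
E2 (Δl = 0,±2, l_i+l_f ≥ 2): satisfied.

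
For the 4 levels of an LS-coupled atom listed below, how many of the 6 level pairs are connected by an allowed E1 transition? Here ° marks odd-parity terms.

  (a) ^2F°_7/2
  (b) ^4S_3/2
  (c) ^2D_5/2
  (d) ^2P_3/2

1

(a)–(b): forbidden (ΔS, ΔL, ΔJ).
(a)–(c): allowed.
(a)–(d): forbidden (ΔL, ΔJ).
(b)–(c): forbidden (parity, ΔS, ΔL).
(b)–(d): forbidden (parity, ΔS).
(c)–(d): forbidden (parity).
Allowed pairs: 1 of 6.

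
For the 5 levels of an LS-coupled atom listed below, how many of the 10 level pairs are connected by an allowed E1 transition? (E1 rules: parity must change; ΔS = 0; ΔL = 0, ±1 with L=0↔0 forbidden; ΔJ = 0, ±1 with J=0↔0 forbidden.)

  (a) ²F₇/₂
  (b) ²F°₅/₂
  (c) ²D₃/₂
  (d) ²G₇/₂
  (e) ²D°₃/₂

4

(a)–(b): allowed.
(a)–(c): forbidden (parity, ΔJ).
(a)–(d): forbidden (parity).
(a)–(e): forbidden (ΔJ).
(b)–(c): allowed.
(b)–(d): allowed.
(b)–(e): forbidden (parity).
(c)–(d): forbidden (parity, ΔL, ΔJ).
(c)–(e): allowed.
(d)–(e): forbidden (ΔL, ΔJ).
Allowed pairs: 4 of 10.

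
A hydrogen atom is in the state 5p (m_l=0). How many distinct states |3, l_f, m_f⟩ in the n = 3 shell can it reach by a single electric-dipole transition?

4

E1 requires Δl = ±1, so l_f ∈ {0, 2}; with 0 ≤ l_f ≤ n_f−1 = 2, the allowed l_f values are {0, 2}.
For l_f = 0: m_f ∈ {m_i−1, m_i, m_i+1} ∩ [−0, 0] = {0} → 1 state.
For l_f = 2: m_f ∈ {m_i−1, m_i, m_i+1} ∩ [−2, 2] = {-1, 0, 1} → 3 states.
Total: 4.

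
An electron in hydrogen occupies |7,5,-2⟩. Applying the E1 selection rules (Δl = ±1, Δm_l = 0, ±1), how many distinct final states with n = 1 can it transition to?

0

E1 requires l_f ∈ {4, 6}, but neither lies in [0, 0], so no final state is reachable.
Total: 0.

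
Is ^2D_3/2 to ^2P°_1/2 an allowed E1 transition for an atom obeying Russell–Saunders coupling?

Initial level: S=1/2, L=2, J=3/2, parity even. Final level: S=1/2, L=1, J=1/2, parity odd.
ΔL = 0, ±1 (not L=0↔0): L: 2 → 1, ΔL = -1 — ✓.
ΔS = 0: S: 1/2 → 1/2 — ✓.
Parity must change: even → odd — ✓.
ΔJ = 0, ±1 (not J=0↔0): J: 3/2 → 1/2, ΔJ = -1 — ✓.
All four E1 rules are satisfied.

allowed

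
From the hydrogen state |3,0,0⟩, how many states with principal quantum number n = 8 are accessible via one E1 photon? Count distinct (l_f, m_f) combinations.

3

E1 requires Δl = ±1, so l_f ∈ {-1, 1}; with 0 ≤ l_f ≤ n_f−1 = 7, the allowed l_f values are {1}.
For l_f = 1: m_f ∈ {m_i−1, m_i, m_i+1} ∩ [−1, 1] = {-1, 0, 1} → 3 states.
Total: 3.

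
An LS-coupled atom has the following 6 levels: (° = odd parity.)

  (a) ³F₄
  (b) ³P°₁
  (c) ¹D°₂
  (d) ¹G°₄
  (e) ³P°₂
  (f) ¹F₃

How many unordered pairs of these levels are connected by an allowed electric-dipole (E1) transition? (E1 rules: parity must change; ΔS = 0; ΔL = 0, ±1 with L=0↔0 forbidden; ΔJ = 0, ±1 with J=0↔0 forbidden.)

2

(a)–(b): forbidden (ΔL, ΔJ).
(a)–(c): forbidden (ΔS, ΔJ).
(a)–(d): forbidden (ΔS).
(a)–(e): forbidden (ΔL, ΔJ).
(a)–(f): forbidden (parity, ΔS).
(b)–(c): forbidden (parity, ΔS).
(b)–(d): forbidden (parity, ΔS, ΔL, ΔJ).
(b)–(e): forbidden (parity).
(b)–(f): forbidden (ΔS, ΔL, ΔJ).
(c)–(d): forbidden (parity, ΔL, ΔJ).
(c)–(e): forbidden (parity, ΔS).
(c)–(f): allowed.
(d)–(e): forbidden (parity, ΔS, ΔL, ΔJ).
(d)–(f): allowed.
(e)–(f): forbidden (ΔS, ΔL).
Allowed pairs: 2 of 15.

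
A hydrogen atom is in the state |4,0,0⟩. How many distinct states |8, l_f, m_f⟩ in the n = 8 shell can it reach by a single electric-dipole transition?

E1 requires Δl = ±1, so l_f ∈ {-1, 1}; with 0 ≤ l_f ≤ n_f−1 = 7, the allowed l_f values are {1}.
For l_f = 1: m_f ∈ {m_i−1, m_i, m_i+1} ∩ [−1, 1] = {-1, 0, 1} → 3 states.
Total: 3.

3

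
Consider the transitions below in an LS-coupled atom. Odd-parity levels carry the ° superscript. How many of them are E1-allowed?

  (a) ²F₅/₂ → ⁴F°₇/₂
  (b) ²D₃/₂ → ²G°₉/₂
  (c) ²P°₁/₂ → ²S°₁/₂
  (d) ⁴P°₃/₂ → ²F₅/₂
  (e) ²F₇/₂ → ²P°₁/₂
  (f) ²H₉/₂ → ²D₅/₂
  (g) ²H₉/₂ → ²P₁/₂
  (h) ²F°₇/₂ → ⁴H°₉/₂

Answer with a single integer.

(a) forbidden (ΔS fails)
(b) forbidden (ΔL, ΔJ fail)
(c) forbidden (parity fails)
(d) forbidden (ΔS, ΔL fail)
(e) forbidden (ΔL, ΔJ fail)
(f) forbidden (parity, ΔL, ΔJ fail)
(g) forbidden (parity, ΔL, ΔJ fail)
(h) forbidden (parity, ΔS, ΔL fail)
Total allowed: 0 of 8.

0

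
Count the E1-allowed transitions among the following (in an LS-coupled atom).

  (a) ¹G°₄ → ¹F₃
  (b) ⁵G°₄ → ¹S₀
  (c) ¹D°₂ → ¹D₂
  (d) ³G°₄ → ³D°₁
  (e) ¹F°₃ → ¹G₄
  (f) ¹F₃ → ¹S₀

3

(a) allowed
(b) forbidden (ΔS, ΔL, ΔJ fail)
(c) allowed
(d) forbidden (parity, ΔL, ΔJ fail)
(e) allowed
(f) forbidden (parity, ΔL, ΔJ fail)
Total allowed: 3 of 6.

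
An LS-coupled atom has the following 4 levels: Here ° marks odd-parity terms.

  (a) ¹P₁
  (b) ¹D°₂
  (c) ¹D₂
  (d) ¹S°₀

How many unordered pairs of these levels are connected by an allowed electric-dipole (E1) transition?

(a)–(b): allowed.
(a)–(c): forbidden (parity).
(a)–(d): allowed.
(b)–(c): allowed.
(b)–(d): forbidden (parity, ΔL, ΔJ).
(c)–(d): forbidden (ΔL, ΔJ).
Allowed pairs: 3 of 6.

3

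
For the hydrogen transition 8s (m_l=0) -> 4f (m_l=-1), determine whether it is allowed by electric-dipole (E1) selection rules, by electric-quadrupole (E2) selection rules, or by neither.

neither

Δl = 3 − 0 = +3; l_i + l_f = 3.
Δm_l = -1.
E1 (Δl = ±1, |Δm_l| ≤ 1): not satisfied.
E2 (Δl = 0,±2, l_i+l_f ≥ 2, |Δm_l| ≤ 2): not satisfied.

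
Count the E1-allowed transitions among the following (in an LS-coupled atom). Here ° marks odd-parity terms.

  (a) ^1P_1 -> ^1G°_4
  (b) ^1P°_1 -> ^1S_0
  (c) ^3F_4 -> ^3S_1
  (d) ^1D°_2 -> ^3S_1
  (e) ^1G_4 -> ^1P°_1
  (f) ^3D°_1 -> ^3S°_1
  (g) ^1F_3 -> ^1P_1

1

(a) forbidden (ΔL, ΔJ fail)
(b) allowed
(c) forbidden (parity, ΔL, ΔJ fail)
(d) forbidden (ΔS, ΔL fail)
(e) forbidden (ΔL, ΔJ fail)
(f) forbidden (parity, ΔL fail)
(g) forbidden (parity, ΔL, ΔJ fail)
Total allowed: 1 of 7.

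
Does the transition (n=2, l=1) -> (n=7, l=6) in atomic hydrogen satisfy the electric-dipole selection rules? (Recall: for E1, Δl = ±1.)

forbidden

l: 1 → 6 (Δl = +5). Δl = ±1 fails.
The transition is electric-dipole forbidden.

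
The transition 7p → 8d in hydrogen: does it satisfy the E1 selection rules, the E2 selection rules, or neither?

Δl = 2 − 1 = +1; l_i + l_f = 3.
E1 (Δl = ±1): satisfied.
E2 (Δl = 0,±2, l_i+l_f ≥ 2): not satisfied.

E1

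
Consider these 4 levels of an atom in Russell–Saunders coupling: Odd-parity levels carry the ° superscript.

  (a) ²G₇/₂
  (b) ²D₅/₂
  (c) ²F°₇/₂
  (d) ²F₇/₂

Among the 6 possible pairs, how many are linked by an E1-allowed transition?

3

(a)–(b): forbidden (parity, ΔL).
(a)–(c): allowed.
(a)–(d): forbidden (parity).
(b)–(c): allowed.
(b)–(d): forbidden (parity).
(c)–(d): allowed.
Allowed pairs: 3 of 6.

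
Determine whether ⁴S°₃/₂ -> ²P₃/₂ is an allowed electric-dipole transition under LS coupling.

ΔS = 0: S: 3/2 → 1/2 — ✗.
ΔL = 0, ±1 (not L=0↔0): L: 0 → 1, ΔL = +1 — ✓.
ΔJ = 0, ±1 (not J=0↔0): J: 3/2 → 3/2, ΔJ = +0 — ✓.
Parity must change: odd → even — ✓.
Rule(s) violated: ΔS.

forbidden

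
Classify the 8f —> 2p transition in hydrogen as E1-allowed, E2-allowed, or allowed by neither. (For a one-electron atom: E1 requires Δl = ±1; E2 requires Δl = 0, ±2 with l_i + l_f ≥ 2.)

E2

Δl = 1 − 3 = -2; l_i + l_f = 4.
E1 (Δl = ±1): not satisfied.
E2 (Δl = 0,±2, l_i+l_f ≥ 2): satisfied.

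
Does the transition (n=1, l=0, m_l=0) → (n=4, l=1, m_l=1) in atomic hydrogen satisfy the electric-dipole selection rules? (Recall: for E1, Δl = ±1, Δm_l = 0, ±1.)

l: 0 → 1 (Δl = +1). Δl = ±1 ok.
Δm_l = 1 − (0) = +1. E1 requires Δm_l = 0, ±1: ok.
All E1 selection rules are satisfied.

allowed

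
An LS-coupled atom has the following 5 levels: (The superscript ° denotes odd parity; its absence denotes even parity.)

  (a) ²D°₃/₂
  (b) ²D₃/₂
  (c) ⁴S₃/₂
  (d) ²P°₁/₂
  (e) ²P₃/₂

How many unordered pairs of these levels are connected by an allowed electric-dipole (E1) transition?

4

(a)–(b): allowed.
(a)–(c): forbidden (ΔS, ΔL).
(a)–(d): forbidden (parity).
(a)–(e): allowed.
(b)–(c): forbidden (parity, ΔS, ΔL).
(b)–(d): allowed.
(b)–(e): forbidden (parity).
(c)–(d): forbidden (ΔS).
(c)–(e): forbidden (parity, ΔS).
(d)–(e): allowed.
Allowed pairs: 4 of 10.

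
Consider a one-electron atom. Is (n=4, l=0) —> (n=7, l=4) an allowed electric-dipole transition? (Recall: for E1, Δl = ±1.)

forbidden

l: 0 → 4 (Δl = +4). Δl = ±1 fails.
The transition is electric-dipole forbidden.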